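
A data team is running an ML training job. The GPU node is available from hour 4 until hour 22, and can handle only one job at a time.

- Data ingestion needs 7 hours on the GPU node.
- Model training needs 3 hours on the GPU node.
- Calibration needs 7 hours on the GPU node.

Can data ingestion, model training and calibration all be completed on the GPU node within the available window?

Yes

The GPU node window is 22 − 4 = 18 hours.
Running back to back, the jobs need 7 + 3 + 7 = 17 hours on the GPU node.
Since 17 ≤ 18, they fit within the window.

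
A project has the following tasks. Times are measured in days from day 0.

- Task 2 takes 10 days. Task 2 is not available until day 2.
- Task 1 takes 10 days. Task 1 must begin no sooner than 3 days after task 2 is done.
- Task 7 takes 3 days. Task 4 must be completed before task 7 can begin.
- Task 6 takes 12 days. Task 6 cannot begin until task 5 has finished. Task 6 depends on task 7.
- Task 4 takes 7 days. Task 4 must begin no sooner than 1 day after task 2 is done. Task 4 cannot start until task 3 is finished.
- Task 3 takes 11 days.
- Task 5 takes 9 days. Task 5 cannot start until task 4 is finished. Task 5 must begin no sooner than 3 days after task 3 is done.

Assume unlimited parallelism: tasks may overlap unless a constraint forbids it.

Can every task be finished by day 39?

Nothing blocks task 3, so it runs from day 0 to day 11.
After its own release at day 2, task 2 can start at day 2 and finishes at day 12.
Task 4 has to wait for task 2 (finishes day 12, plus 1-day gap → day 13); task 3 (finishes day 11). The latest of these is day 13, so task 4 runs day 13 to 13 + 7 = day 20.
Task 7 cannot begin until task 4 (finishes day 20). It runs from day 20 to 20 + 3 = day 23.
For task 5: task 4 (finishes day 20); task 3 (finishes day 11, plus 3-day gap → day 14). Taking the maximum gives a start of day 20, and it finishes at 20 + 9 = day 29.
Task 6 has to wait for task 5 (finishes day 29); task 7 (finishes day 23). The latest of these is day 29, so task 6 runs day 29 to 29 + 12 = day 41.
After task 2 (finishes day 12, plus 3-day gap → day 15), task 1 can start at day 15 and finishes at day 25.
The earliest everything can be done is day 41, which is after the deadline of 39, so it is not possible.

No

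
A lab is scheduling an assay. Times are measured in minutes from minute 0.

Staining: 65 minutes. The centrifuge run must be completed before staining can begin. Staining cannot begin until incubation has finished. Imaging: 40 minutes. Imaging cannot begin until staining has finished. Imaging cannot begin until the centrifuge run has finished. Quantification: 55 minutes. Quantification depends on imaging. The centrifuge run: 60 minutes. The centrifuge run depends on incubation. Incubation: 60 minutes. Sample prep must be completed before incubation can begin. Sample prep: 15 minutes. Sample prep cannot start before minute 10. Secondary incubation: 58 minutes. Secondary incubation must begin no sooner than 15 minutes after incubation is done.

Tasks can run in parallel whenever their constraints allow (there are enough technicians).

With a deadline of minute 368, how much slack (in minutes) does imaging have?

After its own release at minute 10, sample prep can start at minute 10 and finishes at minute 25.
Incubation waits on sample prep (finishes minute 25), so it starts at minute 25 and finishes at 25 + 60 = minute 85.
The centrifuge run cannot begin until incubation (finishes minute 85). It runs from minute 85 to 85 + 60 = minute 145.
Staining has to wait for the centrifuge run (finishes minute 145); incubation (finishes minute 85). The latest of these is minute 145, so staining runs minute 145 to 145 + 65 = minute 210.
Imaging has to wait for staining (finishes minute 210); the centrifuge run (finishes minute 145). The latest of these is minute 210, so imaging runs minute 210 to 210 + 40 = minute 250.

Working backward from the deadline:
To finish by minute 368, quantification (duration 55) must start no later than minute 313.
Since quantification (must start by minute 313) depends on it, imaging must finish by minute 313. Backing off its 40-minute duration gives a latest start of minute 273.
So imaging can start as early as minute 210 and as late as minute 273, giving 273 − 210 = 63 minutes of slack.

63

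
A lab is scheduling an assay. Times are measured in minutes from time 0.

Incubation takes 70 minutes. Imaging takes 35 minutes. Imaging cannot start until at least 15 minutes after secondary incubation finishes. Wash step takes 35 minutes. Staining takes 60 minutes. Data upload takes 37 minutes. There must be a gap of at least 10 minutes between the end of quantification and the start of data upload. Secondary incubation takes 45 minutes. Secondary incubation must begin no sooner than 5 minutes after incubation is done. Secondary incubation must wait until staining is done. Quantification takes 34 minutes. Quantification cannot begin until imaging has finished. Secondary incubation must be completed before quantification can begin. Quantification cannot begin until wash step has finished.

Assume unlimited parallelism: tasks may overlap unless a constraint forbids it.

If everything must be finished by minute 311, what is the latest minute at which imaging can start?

To finish by minute 311, data upload (duration 37) must start no later than minute 274.
Quantification must finish before data upload (must start by minute 274, minus 10-minute gap → minute 264). With a 34-minute duration, quantification must start by 264 − 34 = minute 230.
Since quantification (must start by minute 230) depends on it, imaging must finish by minute 230. Backing off its 35-minute duration gives a latest start of minute 195.

195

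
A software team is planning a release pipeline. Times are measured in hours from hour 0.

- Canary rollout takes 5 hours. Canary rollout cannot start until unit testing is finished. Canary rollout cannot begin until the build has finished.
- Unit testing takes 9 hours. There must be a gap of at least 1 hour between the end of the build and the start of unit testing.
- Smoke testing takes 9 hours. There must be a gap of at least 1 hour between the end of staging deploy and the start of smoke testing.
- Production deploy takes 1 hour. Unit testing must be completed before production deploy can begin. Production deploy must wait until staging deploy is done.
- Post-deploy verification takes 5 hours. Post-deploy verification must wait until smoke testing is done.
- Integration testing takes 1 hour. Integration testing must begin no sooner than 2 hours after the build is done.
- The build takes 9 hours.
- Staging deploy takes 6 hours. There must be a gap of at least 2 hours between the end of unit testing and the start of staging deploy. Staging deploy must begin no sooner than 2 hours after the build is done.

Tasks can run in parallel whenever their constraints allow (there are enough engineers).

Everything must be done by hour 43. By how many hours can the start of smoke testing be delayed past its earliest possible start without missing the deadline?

1

Nothing blocks the build, so it runs from hour 0 to hour 9.
After the build (finishes hour 9, plus 1-hour gap → hour 10), unit testing can start at hour 10 and finishes at hour 19.
Staging deploy needs all of unit testing (finishes hour 19, plus 2-hour gap → hour 21); the build (finishes hour 9, plus 2-hour gap → hour 11). That puts its earliest start at hour 21; it finishes at 21 + 6 = hour 27.
Smoke testing cannot begin until staging deploy (finishes hour 27, plus 1-hour gap → hour 28). It runs from hour 28 to 28 + 9 = hour 37.

Working backward from the deadline:
Nothing follows post-deploy verification; the deadline of hour 43 is its only limit. It must start by 43 − 5 = hour 38.
Smoke testing must finish before post-deploy verification (must start by hour 38). With a 9-hour duration, smoke testing must start by 38 − 9 = hour 29.
So smoke testing can start as early as hour 28 and as late as hour 29, giving 29 − 28 = 1 hour of slack.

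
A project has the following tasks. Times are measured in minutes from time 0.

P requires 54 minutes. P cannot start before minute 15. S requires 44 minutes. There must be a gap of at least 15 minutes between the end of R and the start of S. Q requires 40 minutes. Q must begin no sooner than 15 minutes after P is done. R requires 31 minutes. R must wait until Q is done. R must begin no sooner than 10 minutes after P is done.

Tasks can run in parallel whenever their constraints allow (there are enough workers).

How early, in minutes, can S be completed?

After its own release at minute 15, P can start at minute 15 and finishes at minute 69.
Q waits on P (finishes minute 69, plus 15-minute gap → minute 84), so it starts at minute 84 and finishes at 84 + 40 = minute 124.
R has to wait for Q (finishes minute 124); P (finishes minute 69, plus 10-minute gap → minute 79). The latest of these is minute 124, so R runs minute 124 to 124 + 31 = minute 155.
S cannot begin until R (finishes minute 155, plus 15-minute gap → minute 170). It runs from minute 170 to 170 + 44 = minute 214.

214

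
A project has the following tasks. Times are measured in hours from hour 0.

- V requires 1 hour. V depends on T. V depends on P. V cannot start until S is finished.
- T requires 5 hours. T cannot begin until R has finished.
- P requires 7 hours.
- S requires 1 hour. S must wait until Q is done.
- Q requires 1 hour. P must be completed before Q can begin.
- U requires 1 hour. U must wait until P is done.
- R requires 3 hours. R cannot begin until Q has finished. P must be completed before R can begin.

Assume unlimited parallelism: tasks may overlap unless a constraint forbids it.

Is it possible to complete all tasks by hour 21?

Yes

P has no prerequisites, so it starts at hour 0 and finishes at hour 7.
U waits on P (finishes hour 7), so it starts at hour 7 and finishes at 7 + 1 = hour 8.
Q cannot begin until P (finishes hour 7). It runs from hour 7 to 7 + 1 = hour 8.
After Q (finishes hour 8), S can start at hour 8 and finishes at hour 9.
For R: Q (finishes hour 8); P (finishes hour 7). Taking the maximum gives a start of hour 8, and it finishes at 8 + 3 = hour 11.
T waits on R (finishes hour 11), so it starts at hour 11 and finishes at 11 + 5 = hour 16.
For V: T (finishes hour 16); P (finishes hour 7); S (finishes hour 9). Taking the maximum gives a start of hour 16, and it finishes at 16 + 1 = hour 17.
Every task is finished by hour 17, which is no later than the deadline of 21, so the schedule is feasible.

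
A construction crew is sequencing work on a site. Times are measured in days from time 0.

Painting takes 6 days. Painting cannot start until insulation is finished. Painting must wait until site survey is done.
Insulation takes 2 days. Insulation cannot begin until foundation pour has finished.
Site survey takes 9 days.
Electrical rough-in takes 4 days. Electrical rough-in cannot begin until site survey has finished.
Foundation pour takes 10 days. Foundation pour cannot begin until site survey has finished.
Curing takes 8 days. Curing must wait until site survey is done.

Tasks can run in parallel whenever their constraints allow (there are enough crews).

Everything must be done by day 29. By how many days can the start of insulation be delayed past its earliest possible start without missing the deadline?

Site survey has no prerequisites, so it starts at day 0 and finishes at day 9.
Foundation pour waits on site survey (finishes day 9), so it starts at day 9 and finishes at 9 + 10 = day 19.
Insulation cannot begin until foundation pour (finishes day 19). It runs from day 19 to 19 + 2 = day 21.

Working backward from the deadline:
Painting must finish by day 29; it takes 6 days, so it must start by 29 − 6 = day 23.
Insulation has to be done before painting (must start by day 23). That means finishing by day 23, i.e. starting by 23 − 2 = day 21.
So insulation can start as early as day 19 and as late as day 21, giving 21 − 19 = 2 days of slack.

2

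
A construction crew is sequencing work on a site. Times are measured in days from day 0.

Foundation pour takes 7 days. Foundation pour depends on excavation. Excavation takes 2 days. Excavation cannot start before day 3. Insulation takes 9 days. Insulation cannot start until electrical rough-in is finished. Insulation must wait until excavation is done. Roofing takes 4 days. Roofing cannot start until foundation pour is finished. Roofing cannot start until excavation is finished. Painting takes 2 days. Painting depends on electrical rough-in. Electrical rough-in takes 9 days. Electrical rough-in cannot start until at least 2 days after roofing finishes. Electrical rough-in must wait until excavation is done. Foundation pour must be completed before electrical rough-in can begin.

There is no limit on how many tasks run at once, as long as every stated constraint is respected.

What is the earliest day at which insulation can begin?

27

After its own release at day 3, excavation can start at day 3 and finishes at day 5.
Foundation pour waits on excavation (finishes day 5), so it starts at day 5 and finishes at 5 + 7 = day 12.
Roofing has to wait for foundation pour (finishes day 12); excavation (finishes day 5). The latest of these is day 12, so roofing runs day 12 to 12 + 4 = day 16.
Electrical rough-in needs all of roofing (finishes day 16, plus 2-day gap → day 18); excavation (finishes day 5); foundation pour (finishes day 12). That puts its earliest start at day 18; it finishes at 18 + 9 = day 27.
Insulation waits on electrical rough-in (finishes day 27); excavation (finishes day 5). The latest of these is day 27, which is the earliest insulation can start.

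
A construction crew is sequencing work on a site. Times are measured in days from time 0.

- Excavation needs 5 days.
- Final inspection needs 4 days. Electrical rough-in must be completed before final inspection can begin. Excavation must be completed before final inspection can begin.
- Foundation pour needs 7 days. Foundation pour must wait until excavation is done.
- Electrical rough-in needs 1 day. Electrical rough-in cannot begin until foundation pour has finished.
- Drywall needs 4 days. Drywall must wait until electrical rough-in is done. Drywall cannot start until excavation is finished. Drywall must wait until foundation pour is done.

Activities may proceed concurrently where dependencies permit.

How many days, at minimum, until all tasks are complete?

Excavation can start immediately at day 0; it finishes at day 5.
After excavation (finishes day 5), foundation pour can start at day 5 and finishes at day 12.
Electrical rough-in cannot begin until foundation pour (finishes day 12). It runs from day 12 to 12 + 1 = day 13.
Final inspection cannot start until electrical rough-in (finishes day 13); excavation (finishes day 5). The controlling bound is day 13, so final inspection finishes at 13 + 4 = day 17.
Drywall needs all of electrical rough-in (finishes day 13); excavation (finishes day 5); foundation pour (finishes day 12). That puts its earliest start at day 13; it finishes at 13 + 4 = day 17.
All tasks are finished once the last one completes. Finish times: Excavation at 5, Foundation pour at 12, Electrical rough-in at 13, Drywall at 17, Final inspection at 17. The latest is day 17.

17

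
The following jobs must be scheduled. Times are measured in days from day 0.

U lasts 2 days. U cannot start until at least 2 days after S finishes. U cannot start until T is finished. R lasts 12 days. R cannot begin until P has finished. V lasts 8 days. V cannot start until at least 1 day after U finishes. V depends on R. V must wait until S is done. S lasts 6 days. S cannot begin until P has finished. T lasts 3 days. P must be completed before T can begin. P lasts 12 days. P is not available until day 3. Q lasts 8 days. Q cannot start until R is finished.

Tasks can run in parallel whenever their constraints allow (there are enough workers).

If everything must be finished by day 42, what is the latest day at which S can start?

23

To finish by day 42, V (duration 8) must start no later than day 34.
U must finish before V (must start by day 34, minus 1-day gap → day 33). With a 2-day duration, U must start by 33 − 2 = day 31.
S feeds U (must start by day 31, minus 2-day gap → day 29); V (must start by day 34). Taking the minimum, S must finish by day 29 and start by 29 − 6 = day 23.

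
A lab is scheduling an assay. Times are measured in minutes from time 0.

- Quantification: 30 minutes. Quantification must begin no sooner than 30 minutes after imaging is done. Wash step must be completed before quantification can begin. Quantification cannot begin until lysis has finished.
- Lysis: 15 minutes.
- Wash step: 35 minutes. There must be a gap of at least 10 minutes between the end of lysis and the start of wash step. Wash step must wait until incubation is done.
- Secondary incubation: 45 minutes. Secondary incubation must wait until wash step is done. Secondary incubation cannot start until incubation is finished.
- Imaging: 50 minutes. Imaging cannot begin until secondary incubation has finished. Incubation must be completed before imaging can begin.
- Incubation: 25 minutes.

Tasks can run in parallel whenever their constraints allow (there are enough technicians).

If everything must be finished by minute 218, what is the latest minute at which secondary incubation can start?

To finish by minute 218, quantification (duration 30) must start no later than minute 188.
Imaging has to be done before quantification (must start by minute 188, minus 30-minute gap → minute 158). That means finishing by minute 158, i.e. starting by 158 − 50 = minute 108.
Since imaging (must start by minute 108) depends on it, secondary incubation must finish by minute 108. Backing off its 45-minute duration gives a latest start of minute 63.

63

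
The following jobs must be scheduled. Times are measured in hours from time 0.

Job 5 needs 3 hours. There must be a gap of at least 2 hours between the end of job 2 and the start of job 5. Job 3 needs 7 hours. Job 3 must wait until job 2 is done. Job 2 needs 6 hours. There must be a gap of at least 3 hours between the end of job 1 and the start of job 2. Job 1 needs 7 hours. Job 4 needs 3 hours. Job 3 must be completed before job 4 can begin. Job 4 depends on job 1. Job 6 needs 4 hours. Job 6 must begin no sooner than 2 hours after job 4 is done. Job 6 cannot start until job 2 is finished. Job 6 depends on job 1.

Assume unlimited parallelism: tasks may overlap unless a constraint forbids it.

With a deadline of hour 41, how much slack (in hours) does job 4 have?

Nothing blocks job 1, so it runs from hour 0 to hour 7.
After job 1 (finishes hour 7, plus 3-hour gap → hour 10), job 2 can start at hour 10 and finishes at hour 16.
Job 3 waits on job 2 (finishes hour 16), so it starts at hour 16 and finishes at 16 + 7 = hour 23.
Job 4 has to wait for job 3 (finishes hour 23); job 1 (finishes hour 7). The latest of these is hour 23, so job 4 runs hour 23 to 23 + 3 = hour 26.

Working backward from the deadline:
Nothing follows job 6; the deadline of hour 41 is its only limit. It must start by 41 − 4 = hour 37.
Job 4 has to be done before job 6 (must start by hour 37, minus 2-hour gap → hour 35). That means finishing by hour 35, i.e. starting by 35 − 3 = hour 32.
So job 4 can start as early as hour 23 and as late as hour 32, giving 32 − 23 = 9 hours of slack.

9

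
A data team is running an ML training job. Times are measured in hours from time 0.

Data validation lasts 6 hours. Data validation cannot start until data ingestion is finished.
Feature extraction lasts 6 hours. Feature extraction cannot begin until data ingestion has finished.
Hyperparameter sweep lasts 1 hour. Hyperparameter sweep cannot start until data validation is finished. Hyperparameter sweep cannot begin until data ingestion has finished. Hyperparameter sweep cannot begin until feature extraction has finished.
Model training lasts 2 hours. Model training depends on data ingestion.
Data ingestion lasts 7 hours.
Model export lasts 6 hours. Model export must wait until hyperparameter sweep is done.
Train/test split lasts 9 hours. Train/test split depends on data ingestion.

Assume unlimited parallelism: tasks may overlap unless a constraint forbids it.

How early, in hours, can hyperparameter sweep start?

Nothing blocks data ingestion, so it runs from hour 0 to hour 7.
Feature extraction cannot begin until data ingestion (finishes hour 7). It runs from hour 7 to 7 + 6 = hour 13.
Data validation cannot begin until data ingestion (finishes hour 7). It runs from hour 7 to 7 + 6 = hour 13.
Hyperparameter sweep waits on data validation (finishes hour 13); data ingestion (finishes hour 7); feature extraction (finishes hour 13). The latest of these is hour 13, which is the earliest hyperparameter sweep can start.

13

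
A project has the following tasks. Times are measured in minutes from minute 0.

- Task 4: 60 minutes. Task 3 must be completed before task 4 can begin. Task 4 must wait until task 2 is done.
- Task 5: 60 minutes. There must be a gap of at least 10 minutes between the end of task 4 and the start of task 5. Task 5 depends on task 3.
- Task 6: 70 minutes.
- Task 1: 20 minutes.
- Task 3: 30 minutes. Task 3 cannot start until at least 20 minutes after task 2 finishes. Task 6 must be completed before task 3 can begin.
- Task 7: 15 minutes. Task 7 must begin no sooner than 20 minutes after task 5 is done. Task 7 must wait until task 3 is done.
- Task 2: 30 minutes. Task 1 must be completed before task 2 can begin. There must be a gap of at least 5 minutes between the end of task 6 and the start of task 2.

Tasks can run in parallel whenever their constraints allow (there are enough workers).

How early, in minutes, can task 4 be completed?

215

Task 6 has no prerequisites, so it starts at minute 0 and finishes at minute 70.
Nothing blocks task 1, so it runs from minute 0 to minute 20.
Task 2 has to wait for task 1 (finishes minute 20); task 6 (finishes minute 70, plus 5-minute gap → minute 75). The latest of these is minute 75, so task 2 runs minute 75 to 75 + 30 = minute 105.
Task 3 has to wait for task 2 (finishes minute 105, plus 20-minute gap → minute 125); task 6 (finishes minute 70). The latest of these is minute 125, so task 3 runs minute 125 to 125 + 30 = minute 155.
Task 4 has to wait for task 3 (finishes minute 155); task 2 (finishes minute 105). The latest of these is minute 155, so task 4 runs minute 155 to 155 + 60 = minute 215.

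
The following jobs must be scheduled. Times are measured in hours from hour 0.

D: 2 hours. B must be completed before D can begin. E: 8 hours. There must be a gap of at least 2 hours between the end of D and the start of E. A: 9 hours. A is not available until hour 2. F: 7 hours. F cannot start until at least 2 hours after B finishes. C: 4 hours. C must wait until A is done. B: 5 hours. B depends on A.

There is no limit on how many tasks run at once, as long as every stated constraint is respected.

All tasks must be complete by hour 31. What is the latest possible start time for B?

14

E must finish by hour 31; it takes 8 hours, so it must start by 31 − 8 = hour 23.
D has to be done before E (must start by hour 23, minus 2-hour gap → hour 21). That means finishing by hour 21, i.e. starting by 21 − 2 = hour 19.
F has no dependents, so it just needs to finish by hour 31. Starting by 31 − 7 = hour 24 achieves that.
For B: D (must start by hour 19); F (must start by hour 24, minus 2-hour gap → hour 22). The most restrictive is hour 19; with a 5-hour duration, B must start by hour 14.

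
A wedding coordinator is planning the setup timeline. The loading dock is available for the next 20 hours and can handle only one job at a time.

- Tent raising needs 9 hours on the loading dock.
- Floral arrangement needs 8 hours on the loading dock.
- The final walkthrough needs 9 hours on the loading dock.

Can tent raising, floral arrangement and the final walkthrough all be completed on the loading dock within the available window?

No

Running back to back, the jobs need 9 + 8 + 9 = 26 hours on the loading dock.
Since 26 > 20, they cannot all fit.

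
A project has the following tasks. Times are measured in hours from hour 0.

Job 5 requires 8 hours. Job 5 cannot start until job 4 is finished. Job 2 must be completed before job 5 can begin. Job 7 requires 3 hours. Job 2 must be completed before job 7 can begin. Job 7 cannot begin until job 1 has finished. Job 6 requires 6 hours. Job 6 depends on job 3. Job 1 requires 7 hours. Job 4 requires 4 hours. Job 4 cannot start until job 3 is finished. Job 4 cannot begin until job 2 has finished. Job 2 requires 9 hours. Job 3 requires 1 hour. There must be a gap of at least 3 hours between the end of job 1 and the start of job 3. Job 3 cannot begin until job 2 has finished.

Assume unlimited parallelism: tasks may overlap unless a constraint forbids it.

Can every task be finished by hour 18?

Job 2 has no prerequisites, so it starts at hour 0 and finishes at hour 9.
Job 1 has no prerequisites, so it starts at hour 0 and finishes at hour 7.
For job 7: job 2 (finishes hour 9); job 1 (finishes hour 7). Taking the maximum gives a start of hour 9, and it finishes at 9 + 3 = hour 12.
Job 3 needs all of job 1 (finishes hour 7, plus 3-hour gap → hour 10); job 2 (finishes hour 9). That puts its earliest start at hour 10; it finishes at 10 + 1 = hour 11.
Job 6 cannot begin until job 3 (finishes hour 11). It runs from hour 11 to 11 + 6 = hour 17.
For job 4: job 3 (finishes hour 11); job 2 (finishes hour 9). Taking the maximum gives a start of hour 11, and it finishes at 11 + 4 = hour 15.
Job 5 needs all of job 4 (finishes hour 15); job 2 (finishes hour 9). That puts its earliest start at hour 15; it finishes at 15 + 8 = hour 23.
The earliest everything can be done is hour 23, which is after the deadline of 18, so it is not possible.

No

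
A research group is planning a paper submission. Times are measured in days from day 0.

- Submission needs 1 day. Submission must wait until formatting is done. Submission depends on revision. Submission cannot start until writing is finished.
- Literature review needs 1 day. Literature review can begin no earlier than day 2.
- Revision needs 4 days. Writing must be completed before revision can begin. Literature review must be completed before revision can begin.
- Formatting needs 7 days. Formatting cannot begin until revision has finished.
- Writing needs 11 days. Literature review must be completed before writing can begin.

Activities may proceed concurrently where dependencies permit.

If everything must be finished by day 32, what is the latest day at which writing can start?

9

Nothing follows submission; the deadline of day 32 is its only limit. It must start by 32 − 1 = day 31.
Formatting has to be done before submission (must start by day 31). That means finishing by day 31, i.e. starting by 31 − 7 = day 24.
Revision has several dependents: formatting (must start by day 24); submission (must start by day 31). The earliest of those limits is day 24, so revision must start by 24 − 4 = day 20.
For writing: revision (must start by day 20); submission (must start by day 31). The most restrictive is day 20; with an 11-day duration, writing must start by day 9.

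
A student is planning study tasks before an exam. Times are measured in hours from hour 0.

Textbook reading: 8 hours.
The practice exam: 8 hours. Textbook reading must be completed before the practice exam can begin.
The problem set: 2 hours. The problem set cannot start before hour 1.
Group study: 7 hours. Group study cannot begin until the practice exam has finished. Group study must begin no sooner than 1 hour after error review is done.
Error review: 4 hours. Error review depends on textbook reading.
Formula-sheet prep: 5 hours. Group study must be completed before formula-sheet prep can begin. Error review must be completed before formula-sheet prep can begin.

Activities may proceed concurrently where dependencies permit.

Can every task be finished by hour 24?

No

After its own release at hour 1, the problem set can start at hour 1 and finishes at hour 3.
Nothing blocks textbook reading, so it runs from hour 0 to hour 8.
After textbook reading (finishes hour 8), error review can start at hour 8 and finishes at hour 12.
After textbook reading (finishes hour 8), the practice exam can start at hour 8 and finishes at hour 16.
For group study: the practice exam (finishes hour 16); error review (finishes hour 12, plus 1-hour gap → hour 13). Taking the maximum gives a start of hour 16, and it finishes at 16 + 7 = hour 23.
Formula-sheet prep has to wait for group study (finishes hour 23); error review (finishes hour 12). The latest of these is hour 23, so formula-sheet prep runs hour 23 to 23 + 5 = hour 28.
The earliest everything can be done is hour 28, which is after the deadline of 24, so it is not possible.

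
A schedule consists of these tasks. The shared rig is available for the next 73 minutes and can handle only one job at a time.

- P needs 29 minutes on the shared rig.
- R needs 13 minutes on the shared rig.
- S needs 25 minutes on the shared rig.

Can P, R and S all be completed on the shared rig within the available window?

Running back to back, the jobs need 29 + 13 + 25 = 67 minutes on the shared rig.
Since 67 ≤ 73, they fit within the window.

Yes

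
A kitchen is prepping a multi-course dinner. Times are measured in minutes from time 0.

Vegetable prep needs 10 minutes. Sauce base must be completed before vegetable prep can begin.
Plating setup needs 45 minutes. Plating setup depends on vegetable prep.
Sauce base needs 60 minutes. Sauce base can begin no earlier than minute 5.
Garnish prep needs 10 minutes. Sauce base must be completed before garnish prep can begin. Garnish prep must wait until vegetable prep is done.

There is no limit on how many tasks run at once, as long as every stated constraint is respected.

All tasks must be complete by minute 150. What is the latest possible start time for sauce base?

Plating setup must finish by minute 150; it takes 45 minutes, so it must start by 150 − 45 = minute 105.
To finish by minute 150, garnish prep (duration 10) must start no later than minute 140.
Vegetable prep has several dependents: plating setup (must start by minute 105); garnish prep (must start by minute 140). The earliest of those limits is minute 105, so vegetable prep must start by 105 − 10 = minute 95.
Sauce base feeds vegetable prep (must start by minute 95); garnish prep (must start by minute 140). Taking the minimum, sauce base must finish by minute 95 and start by 95 − 60 = minute 35.

35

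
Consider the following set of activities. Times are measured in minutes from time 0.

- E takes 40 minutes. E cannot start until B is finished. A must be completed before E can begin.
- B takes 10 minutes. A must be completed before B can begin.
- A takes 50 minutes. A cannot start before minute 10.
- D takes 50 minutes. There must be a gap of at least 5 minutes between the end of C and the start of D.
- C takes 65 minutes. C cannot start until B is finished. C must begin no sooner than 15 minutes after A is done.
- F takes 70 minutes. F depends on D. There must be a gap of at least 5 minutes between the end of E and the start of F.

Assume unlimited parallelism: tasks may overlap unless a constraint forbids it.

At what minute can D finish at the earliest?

After its own release at minute 10, A can start at minute 10 and finishes at minute 60.
After A (finishes minute 60), B can start at minute 60 and finishes at minute 70.
C cannot start until B (finishes minute 70); A (finishes minute 60, plus 15-minute gap → minute 75). The controlling bound is minute 75, so C finishes at 75 + 65 = minute 140.
D cannot begin until C (finishes minute 140, plus 5-minute gap → minute 145). It runs from minute 145 to 145 + 50 = minute 195.

195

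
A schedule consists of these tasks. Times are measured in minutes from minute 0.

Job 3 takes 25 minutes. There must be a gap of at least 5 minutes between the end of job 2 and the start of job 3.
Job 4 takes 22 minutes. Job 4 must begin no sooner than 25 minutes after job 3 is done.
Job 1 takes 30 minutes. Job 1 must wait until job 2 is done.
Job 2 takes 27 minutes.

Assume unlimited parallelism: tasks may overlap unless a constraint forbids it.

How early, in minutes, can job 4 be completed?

Job 2 can start immediately at minute 0; it finishes at minute 27.
Job 3 waits on job 2 (finishes minute 27, plus 5-minute gap → minute 32), so it starts at minute 32 and finishes at 32 + 25 = minute 57.
Job 4 waits on job 3 (finishes minute 57, plus 25-minute gap → minute 82), so it starts at minute 82 and finishes at 82 + 22 = minute 104.

104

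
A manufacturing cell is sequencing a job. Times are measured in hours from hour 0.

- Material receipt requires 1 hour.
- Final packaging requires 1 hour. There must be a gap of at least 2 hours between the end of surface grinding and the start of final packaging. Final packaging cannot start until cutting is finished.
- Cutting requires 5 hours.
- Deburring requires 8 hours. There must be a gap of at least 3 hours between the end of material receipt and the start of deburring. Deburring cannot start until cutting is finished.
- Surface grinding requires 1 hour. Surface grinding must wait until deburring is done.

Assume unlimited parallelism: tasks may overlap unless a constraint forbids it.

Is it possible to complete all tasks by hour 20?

Yes

Nothing blocks cutting, so it runs from hour 0 to hour 5.
Material receipt has no prerequisites, so it starts at hour 0 and finishes at hour 1.
Deburring needs all of material receipt (finishes hour 1, plus 3-hour gap → hour 4); cutting (finishes hour 5). That puts its earliest start at hour 5; it finishes at 5 + 8 = hour 13.
Surface grinding waits on deburring (finishes hour 13), so it starts at hour 13 and finishes at 13 + 1 = hour 14.
For final packaging: surface grinding (finishes hour 14, plus 2-hour gap → hour 16); cutting (finishes hour 5). Taking the maximum gives a start of hour 16, and it finishes at 16 + 1 = hour 17.
Every task is finished by hour 17, which is no later than the deadline of 20, so the schedule is feasible.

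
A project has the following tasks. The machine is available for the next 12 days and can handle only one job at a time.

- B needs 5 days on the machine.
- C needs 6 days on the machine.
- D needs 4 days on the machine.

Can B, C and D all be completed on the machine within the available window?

Running back to back, the jobs need 5 + 6 + 4 = 15 days on the machine.
Since 15 > 12, they cannot all fit.

No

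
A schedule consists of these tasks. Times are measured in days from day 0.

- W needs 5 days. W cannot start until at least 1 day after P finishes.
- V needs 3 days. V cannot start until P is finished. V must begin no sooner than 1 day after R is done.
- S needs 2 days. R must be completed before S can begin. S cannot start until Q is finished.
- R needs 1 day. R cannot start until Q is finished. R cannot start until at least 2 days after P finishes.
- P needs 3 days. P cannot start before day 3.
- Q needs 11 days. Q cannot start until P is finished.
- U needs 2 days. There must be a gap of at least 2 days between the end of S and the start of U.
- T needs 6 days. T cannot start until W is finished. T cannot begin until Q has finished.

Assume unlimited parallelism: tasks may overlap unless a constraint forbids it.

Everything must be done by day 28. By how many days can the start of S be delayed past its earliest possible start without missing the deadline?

After its own release at day 3, P can start at day 3 and finishes at day 6.
Q cannot begin until P (finishes day 6). It runs from day 6 to 6 + 11 = day 17.
R has to wait for Q (finishes day 17); P (finishes day 6, plus 2-day gap → day 8). The latest of these is day 17, so R runs day 17 to 17 + 1 = day 18.
For S: R (finishes day 18); Q (finishes day 17). Taking the maximum gives a start of day 18, and it finishes at 18 + 2 = day 20.

Working backward from the deadline:
U must finish by day 28; it takes 2 days, so it must start by 28 − 2 = day 26.
S feeds into U (must start by day 26, minus 2-day gap → day 24); so S must finish by day 24 and therefore start by day 22.
So S can start as early as day 18 and as late as day 22, giving 22 − 18 = 4 days of slack.

4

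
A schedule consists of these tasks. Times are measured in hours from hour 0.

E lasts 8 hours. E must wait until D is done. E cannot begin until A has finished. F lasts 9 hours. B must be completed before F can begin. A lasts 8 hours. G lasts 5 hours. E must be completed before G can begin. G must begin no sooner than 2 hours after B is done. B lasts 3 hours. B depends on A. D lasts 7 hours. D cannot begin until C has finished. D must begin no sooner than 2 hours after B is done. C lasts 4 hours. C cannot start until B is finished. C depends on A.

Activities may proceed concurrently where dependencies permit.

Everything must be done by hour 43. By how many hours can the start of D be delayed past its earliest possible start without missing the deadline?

A can start immediately at hour 0; it finishes at hour 8.
B waits on A (finishes hour 8), so it starts at hour 8 and finishes at 8 + 3 = hour 11.
For C: B (finishes hour 11); A (finishes hour 8). Taking the maximum gives a start of hour 11, and it finishes at 11 + 4 = hour 15.
D cannot start until C (finishes hour 15); B (finishes hour 11, plus 2-hour gap → hour 13). The controlling bound is hour 15, so D finishes at 15 + 7 = hour 22.

Working backward from the deadline:
To finish by hour 43, G (duration 5) must start no later than hour 38.
Since G (must start by hour 38) depends on it, E must finish by hour 38. Backing off its 8-hour duration gives a latest start of hour 30.
D must finish before E (must start by hour 30). With a 7-hour duration, D must start by 30 − 7 = hour 23.
So D can start as early as hour 15 and as late as hour 23, giving 23 − 15 = 8 hours of slack.

8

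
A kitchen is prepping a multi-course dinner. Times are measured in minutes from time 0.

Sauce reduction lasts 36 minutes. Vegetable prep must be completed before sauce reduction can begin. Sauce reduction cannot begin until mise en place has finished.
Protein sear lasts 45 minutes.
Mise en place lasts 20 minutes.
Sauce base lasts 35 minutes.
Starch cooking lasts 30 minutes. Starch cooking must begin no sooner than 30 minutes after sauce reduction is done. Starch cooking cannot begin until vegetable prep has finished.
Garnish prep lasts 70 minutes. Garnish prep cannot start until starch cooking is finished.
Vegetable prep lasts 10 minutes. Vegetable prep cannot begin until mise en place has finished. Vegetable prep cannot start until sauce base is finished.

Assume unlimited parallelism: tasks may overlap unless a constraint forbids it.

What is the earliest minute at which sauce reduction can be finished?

81

Sauce base can start immediately at minute 0; it finishes at minute 35.
Mise en place has no prerequisites, so it starts at minute 0 and finishes at minute 20.
For vegetable prep: mise en place (finishes minute 20); sauce base (finishes minute 35). Taking the maximum gives a start of minute 35, and it finishes at 35 + 10 = minute 45.
Sauce reduction cannot start until vegetable prep (finishes minute 45); mise en place (finishes minute 20). The controlling bound is minute 45, so sauce reduction finishes at 45 + 36 = minute 81.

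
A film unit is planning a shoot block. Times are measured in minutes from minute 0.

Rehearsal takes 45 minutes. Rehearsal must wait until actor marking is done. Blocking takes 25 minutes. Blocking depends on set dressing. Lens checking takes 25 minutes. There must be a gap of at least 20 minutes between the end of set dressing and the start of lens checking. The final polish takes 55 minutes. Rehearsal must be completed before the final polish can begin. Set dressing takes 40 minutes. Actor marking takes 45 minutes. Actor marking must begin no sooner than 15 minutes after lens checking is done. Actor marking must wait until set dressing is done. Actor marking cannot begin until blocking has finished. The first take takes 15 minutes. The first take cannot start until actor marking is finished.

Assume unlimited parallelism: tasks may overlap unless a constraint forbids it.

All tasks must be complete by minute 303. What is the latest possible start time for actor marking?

158

Nothing follows the final polish; the deadline of minute 303 is its only limit. It must start by 303 − 55 = minute 248.
Rehearsal must finish before the final polish (must start by minute 248). With a 45-minute duration, rehearsal must start by 248 − 45 = minute 203.
Nothing follows the first take; the deadline of minute 303 is its only limit. It must start by 303 − 15 = minute 288.
For actor marking: rehearsal (must start by minute 203); the first take (must start by minute 288). The most restrictive is minute 203; with a 45-minute duration, actor marking must start by minute 158.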